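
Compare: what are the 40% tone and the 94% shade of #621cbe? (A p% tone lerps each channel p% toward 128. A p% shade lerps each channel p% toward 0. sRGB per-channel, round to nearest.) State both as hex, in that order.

#6e44a5, #06020b

#621cbe is rgb(98, 28, 190).
40% tone:
  R: 98 + 12 = 110 → 110
  G: 28 + 0.4×(128−28) = 28 + 40 = 68 → 68
  B: 190 + 0.4×(128−190) = 190 − 24.8 = 165.2 → 165
  → #6e44a5
94% shade:
  R: 98 − 92.12 = 5.88 → 6
  G: 28 + 0.94×(0−28) = 28 − 26.32 = 1.68 → 2
  B: 190 + 0.94×(0−190) = 190 − 178.6 = 11.4 → 11
  → #06020b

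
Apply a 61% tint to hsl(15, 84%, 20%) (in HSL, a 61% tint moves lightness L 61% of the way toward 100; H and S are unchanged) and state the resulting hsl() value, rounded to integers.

hsl(15, 84%, 69%)

L moves 61% from 20 toward 100: 20 + 48.8 = 68.8 → 69.
H and S are unchanged.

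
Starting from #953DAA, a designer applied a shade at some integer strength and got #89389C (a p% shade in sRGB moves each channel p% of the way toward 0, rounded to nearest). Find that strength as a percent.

#953DAA is rgb(149, 61, 170); #89389C is rgb(137, 56, 156).
On the B channel (widest range): 156 ≈ 170 + (p/100)(0 − 170), so p ≈ 100×(156 − 170)/(0 − 170) = -1400/-170 = 8.24.
p = 8 reproduces all three channels after rounding.

8%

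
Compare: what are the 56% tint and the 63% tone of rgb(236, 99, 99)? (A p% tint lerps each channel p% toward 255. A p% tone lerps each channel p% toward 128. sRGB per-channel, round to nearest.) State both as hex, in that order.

#f7baba, #a87575

56% tint:
  R: 236 + 0.56×(255−236) = 236 + 10.64 = 246.64 → 247
  G: 99 + 0.56×(255−99) = 99 + 87.36 = 186.36 → 186
  B: 99 + 0.56×(255−99) = 99 + 87.36 = 186.36 → 186
  → #f7baba
63% tone:
  R: 236 − 68.04 = 167.96 → 168
  G: 99 + 0.63×(128−99) = 99 + 18.27 = 117.27 → 117
  B: 99 + 0.63×(128−99) = 99 + 18.27 = 117.27 → 117
  → #a87575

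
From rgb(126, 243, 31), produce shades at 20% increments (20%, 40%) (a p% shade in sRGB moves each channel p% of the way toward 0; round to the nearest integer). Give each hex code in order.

20%: (126 − 25.2 = 100.8→101, 243 − 48.6 = 194.4→194, 31 − 6.2 = 24.8→25) → #65C219
40%: (126 − 50.4 = 75.6→76, 243 − 97.2 = 145.8→146, 31 − 12.4 = 18.6→19) → #4C9213

#65C219, #4C9213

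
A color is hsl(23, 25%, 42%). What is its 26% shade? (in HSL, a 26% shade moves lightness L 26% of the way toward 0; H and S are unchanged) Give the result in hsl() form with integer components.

hsl(23, 25%, 31%)

L moves 26% from 42 toward 0: 42 − 10.92 = 31.08 → 31.
H and S are unchanged.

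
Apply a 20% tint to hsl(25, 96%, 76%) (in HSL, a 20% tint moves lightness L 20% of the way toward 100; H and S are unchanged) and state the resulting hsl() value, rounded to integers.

hsl(25, 96%, 81%)

L moves 20% from 76 toward 100: 76 + 4.8 = 80.8 → 81.
H and S are unchanged.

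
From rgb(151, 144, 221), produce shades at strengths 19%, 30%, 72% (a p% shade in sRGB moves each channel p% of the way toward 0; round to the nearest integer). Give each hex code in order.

#7A75B3, #6A659B, #2A283E

19%: (151 − 28.69 = 122.31→122, 144 − 27.36 = 116.64→117, 221 − 41.99 = 179.01→179) → #7A75B3
30%: (151 − 45.3 = 105.7→106, 144 − 43.2 = 100.8→101, 221 − 66.3 = 154.7→155) → #6A659B
72%: (151 − 108.72 = 42.28→42, 144 − 103.68 = 40.32→40, 221 − 159.12 = 61.88→62) → #2A283E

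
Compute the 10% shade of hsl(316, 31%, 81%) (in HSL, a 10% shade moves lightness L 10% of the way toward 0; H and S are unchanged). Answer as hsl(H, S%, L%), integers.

L moves 10% from 81 toward 0: 81 − 8.1 = 72.9 → 73.
H and S are unchanged.

hsl(316, 31%, 73%)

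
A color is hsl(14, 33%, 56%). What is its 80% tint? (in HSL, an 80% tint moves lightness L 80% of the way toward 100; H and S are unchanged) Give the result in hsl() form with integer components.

hsl(14, 33%, 91%)

L moves 80% from 56 toward 100: 56 + 35.2 = 91.2 → 91.
H and S are unchanged.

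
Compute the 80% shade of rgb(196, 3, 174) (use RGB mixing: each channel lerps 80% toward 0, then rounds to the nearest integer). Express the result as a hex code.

Lerp each channel 80% toward 0:
  R: 196 − 156.8 = 39.2 → 39
  G: 3 − 2.4 = 0.6 → 1
  B: 174 − 139.2 = 34.8 → 35
rgb(39, 1, 35) = #270123.

#270123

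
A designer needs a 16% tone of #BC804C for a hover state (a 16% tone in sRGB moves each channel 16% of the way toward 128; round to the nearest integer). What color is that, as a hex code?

#BC804C is rgb(188, 128, 76).
Lerp each channel 16% toward 128:
  R: 188 + 0.16×(128−188) = 188 − 9.6 = 178.4 → 178
  G: 128 + 0 = 128 → 128
  B: 76 + 8.32 = 84.32 → 84
rgb(178, 128, 84) = #B28054.

#B28054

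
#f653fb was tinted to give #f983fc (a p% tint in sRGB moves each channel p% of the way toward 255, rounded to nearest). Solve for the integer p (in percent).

28%

#f653fb is rgb(246, 83, 251); #f983fc is rgb(249, 131, 252).
On the G channel (widest range): 131 ≈ 83 + (p/100)(255 − 83), so p ≈ 100×(131 − 83)/(255 − 83) = 4800/172 = 27.91.
p = 28 reproduces all three channels after rounding.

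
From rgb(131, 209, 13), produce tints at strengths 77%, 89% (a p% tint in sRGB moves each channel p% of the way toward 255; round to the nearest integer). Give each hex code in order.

77%: (131 + 95.48 = 226.48→226, 209 + 35.42 = 244.42→244, 13 + 186.34 = 199.34→199) → #e2f4c7
89%: (131 + 110.36 = 241.36→241, 209 + 40.94 = 249.94→250, 13 + 215.38 = 228.38→228) → #f1fae4

#e2f4c7, #f1fae4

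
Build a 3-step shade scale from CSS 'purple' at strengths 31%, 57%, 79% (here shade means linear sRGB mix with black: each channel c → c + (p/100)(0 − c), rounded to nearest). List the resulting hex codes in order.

CSS purple is rgb(128, 0, 128).
31%: (128 − 39.68 = 88.32→88, 0→0, 128 − 39.68 = 88.32→88) → #580058
57%: (128 − 72.96 = 55.04→55, 0→0, 128 − 72.96 = 55.04→55) → #370037
79%: (128 − 101.12 = 26.88→27, 0→0, 128 − 101.12 = 26.88→27) → #1B001B

#580058, #370037, #1B001B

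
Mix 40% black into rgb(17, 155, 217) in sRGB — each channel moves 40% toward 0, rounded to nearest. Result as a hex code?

#0A5D82

Per channel, c → c + 0.4(0 − c):
  R: 17 − 6.8 = 10.2 → 10
  G: 155 + 0.4×(0−155) = 155 − 62 = 93 → 93
  B: 217 − 86.8 = 130.2 → 130
rgb(10, 93, 130) = #0A5D82.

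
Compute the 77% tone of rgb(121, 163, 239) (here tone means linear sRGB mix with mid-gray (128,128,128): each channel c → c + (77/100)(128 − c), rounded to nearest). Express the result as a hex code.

A 77% tone moves each channel 77% toward 128:
  R: 121 + 0.77×(128−121) = 121 + 5.39 = 126.39 → 126
  G: 163 + 0.77×(128−163) = 163 − 26.95 = 136.05 → 136
  B: 239 − 85.47 = 153.53 → 154
rgb(126, 136, 154) = #7E889A.

#7E889A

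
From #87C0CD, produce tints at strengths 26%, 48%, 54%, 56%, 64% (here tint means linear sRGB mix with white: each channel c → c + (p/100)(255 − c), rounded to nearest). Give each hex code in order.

#87C0CD is rgb(135, 192, 205).
26%: (135 + 31.2 = 166.2→166, 192 + 16.38 = 208.38→208, 205 + 13 = 218→218) → #A6D0DA
48%: (135 + 57.6 = 192.6→193, 192 + 30.24 = 222.24→222, 205 + 24 = 229→229) → #C1DEE5
54%: (135 + 64.8 = 199.8→200, 192 + 34.02 = 226.02→226, 205 + 27 = 232→232) → #C8E2E8
56%: (135 + 67.2 = 202.2→202, 192 + 35.28 = 227.28→227, 205 + 28 = 233→233) → #CAE3E9
64%: (135 + 76.8 = 211.8→212, 192 + 40.32 = 232.32→232, 205 + 32 = 237→237) → #D4E8ED

#A6D0DA, #C1DEE5, #C8E2E8, #CAE3E9, #D4E8ED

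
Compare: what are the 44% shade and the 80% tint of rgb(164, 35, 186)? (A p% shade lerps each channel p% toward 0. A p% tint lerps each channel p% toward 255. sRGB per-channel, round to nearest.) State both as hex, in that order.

44% shade:
  R: 164 + 0.44×(0−164) = 164 − 72.16 = 91.84 → 92
  G: 35 − 15.4 = 19.6 → 20
  B: 186 − 81.84 = 104.16 → 104
  → #5C1468
80% tint:
  R: 164 + 0.8×(255−164) = 164 + 72.8 = 236.8 → 237
  G: 35 + 0.8×(255−35) = 35 + 176 = 211 → 211
  B: 186 + 0.8×(255−186) = 186 + 55.2 = 241.2 → 241
  → #EDD3F1

#5C1468, #EDD3F1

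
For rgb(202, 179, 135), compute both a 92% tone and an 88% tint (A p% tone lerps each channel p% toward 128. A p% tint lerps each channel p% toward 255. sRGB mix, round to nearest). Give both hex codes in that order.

#868481, #f9f6f1

92% tone:
  R: 202 + 0.92×(128−202) = 202 − 68.08 = 133.92 → 134
  G: 179 + 0.92×(128−179) = 179 − 46.92 = 132.08 → 132
  B: 135 + 0.92×(128−135) = 135 − 6.44 = 128.56 → 129
  → #868481
88% tint:
  R: 202 + 0.88×(255−202) = 202 + 46.64 = 248.64 → 249
  G: 179 + 0.88×(255−179) = 179 + 66.88 = 245.88 → 246
  B: 135 + 0.88×(255−135) = 135 + 105.6 = 240.6 → 241
  → #f9f6f1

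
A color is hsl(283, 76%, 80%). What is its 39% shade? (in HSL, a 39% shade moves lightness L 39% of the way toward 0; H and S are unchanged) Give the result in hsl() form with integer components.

hsl(283, 76%, 49%)

L moves 39% from 80 toward 0: 80 − 31.2 = 48.8 → 49.
H and S are unchanged.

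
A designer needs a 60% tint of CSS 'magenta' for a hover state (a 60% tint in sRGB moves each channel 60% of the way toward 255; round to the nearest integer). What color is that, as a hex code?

#FF99FF

CSS magenta is rgb(255, 0, 255).
Lerp each channel 60% toward 255:
  R: 255 + 0.6×(255−255) = 255 + 0 = 255 → 255
  G: 0 + 153 = 153 → 153
  B: 255 + 0 = 255 → 255
rgb(255, 153, 255) = #FF99FF.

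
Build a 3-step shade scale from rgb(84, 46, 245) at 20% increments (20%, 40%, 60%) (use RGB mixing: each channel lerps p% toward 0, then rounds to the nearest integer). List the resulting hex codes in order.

20%: (84 − 16.8 = 67.2→67, 46 − 9.2 = 36.8→37, 245 − 49 = 196→196) → #4325C4
40%: (84 − 33.6 = 50.4→50, 46 − 18.4 = 27.6→28, 245 − 98 = 147→147) → #321C93
60%: (84 − 50.4 = 33.6→34, 46 − 27.6 = 18.4→18, 245 − 147 = 98→98) → #221262

#4325C4, #321C93, #221262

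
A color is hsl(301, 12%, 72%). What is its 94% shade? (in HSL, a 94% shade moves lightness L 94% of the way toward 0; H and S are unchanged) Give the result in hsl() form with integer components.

L moves 94% from 72 toward 0: 72 − 67.68 = 4.32 → 4.
H and S are unchanged.

hsl(301, 12%, 4%)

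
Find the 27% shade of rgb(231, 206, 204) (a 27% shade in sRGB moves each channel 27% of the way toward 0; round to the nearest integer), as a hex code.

Lerp each channel 27% toward 0:
  R: 231 + 0.27×(0−231) = 231 − 62.37 = 168.63 → 169
  G: 206 − 55.62 = 150.38 → 150
  B: 204 + 0.27×(0−204) = 204 − 55.08 = 148.92 → 149
rgb(169, 150, 149) = #A99695.

#A99695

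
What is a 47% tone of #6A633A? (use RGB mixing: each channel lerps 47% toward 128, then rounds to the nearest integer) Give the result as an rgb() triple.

rgb(116, 113, 91)

#6A633A is rgb(106, 99, 58).
A 47% tone moves each channel 47% toward 128:
  R: 106 + 0.47×(128−106) = 106 + 10.34 = 116.34 → 116
  G: 99 + 0.47×(128−99) = 99 + 13.63 = 112.63 → 113
  B: 58 + 32.9 = 90.9 → 91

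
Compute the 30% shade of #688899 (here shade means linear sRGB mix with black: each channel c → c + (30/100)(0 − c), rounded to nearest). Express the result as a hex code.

#495F6B

#688899 is rgb(104, 136, 153).
A 30% shade moves each channel 30% toward 0:
  R: 104 + 0.3×(0−104) = 104 − 31.2 = 72.8 → 73
  G: 136 + 0.3×(0−136) = 136 − 40.8 = 95.2 → 95
  B: 153 − 45.9 = 107.1 → 107
rgb(73, 95, 107) = #495F6B.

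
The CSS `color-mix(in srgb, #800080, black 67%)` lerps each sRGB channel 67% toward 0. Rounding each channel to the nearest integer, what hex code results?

#2a002a

#800080 is rgb(128, 0, 128).
A 67% shade moves each channel 67% toward 0:
  R: 128 + 0.67×(0−128) = 128 − 85.76 = 42.24 → 42
  G: 0 + 0 = 0 → 0
  B: 128 − 85.76 = 42.24 → 42
rgb(42, 0, 42) = #2a002a.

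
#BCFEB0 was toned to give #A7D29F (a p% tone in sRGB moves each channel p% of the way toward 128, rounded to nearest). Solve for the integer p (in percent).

#BCFEB0 is rgb(188, 254, 176); #A7D29F is rgb(167, 210, 159).
On the G channel (widest range): 210 ≈ 254 + (p/100)(128 − 254), so p ≈ 100×(210 − 254)/(128 − 254) = -4400/-126 = 34.92.
p = 35 reproduces all three channels after rounding.

35%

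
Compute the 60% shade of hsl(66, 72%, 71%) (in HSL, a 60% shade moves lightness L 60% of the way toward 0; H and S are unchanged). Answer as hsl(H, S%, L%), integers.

L moves 60% from 71 toward 0: 71 − 42.6 = 28.4 → 28.
H and S are unchanged.

hsl(66, 72%, 28%)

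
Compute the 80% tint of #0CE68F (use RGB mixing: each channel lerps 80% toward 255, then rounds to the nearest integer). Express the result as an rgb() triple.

rgb(206, 250, 233)

#0CE68F is rgb(12, 230, 143).
An 80% tint moves each channel 80% toward 255:
  R: 12 + 0.8×(255−12) = 12 + 194.4 = 206.4 → 206
  G: 230 + 20 = 250 → 250
  B: 143 + 0.8×(255−143) = 143 + 89.6 = 232.6 → 233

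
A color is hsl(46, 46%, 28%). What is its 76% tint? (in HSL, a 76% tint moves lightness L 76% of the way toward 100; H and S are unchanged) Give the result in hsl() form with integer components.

L moves 76% from 28 toward 100: 28 + 54.72 = 82.72 → 83.
H and S are unchanged.

hsl(46, 46%, 83%)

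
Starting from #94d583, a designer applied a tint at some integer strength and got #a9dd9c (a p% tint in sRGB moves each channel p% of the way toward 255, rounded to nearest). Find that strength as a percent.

#94d583 is rgb(148, 213, 131); #a9dd9c is rgb(169, 221, 156).
On the B channel (widest range): 156 ≈ 131 + (p/100)(255 − 131), so p ≈ 100×(156 − 131)/(255 − 131) = 2500/124 = 20.16.
p = 20 reproduces all three channels after rounding.

20%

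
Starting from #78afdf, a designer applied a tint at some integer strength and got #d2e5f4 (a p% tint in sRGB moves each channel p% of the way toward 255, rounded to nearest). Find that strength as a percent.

#78afdf is rgb(120, 175, 223); #d2e5f4 is rgb(210, 229, 244).
On the R channel (widest range): 210 ≈ 120 + (p/100)(255 − 120), so p ≈ 100×(210 − 120)/(255 − 120) = 9000/135 = 66.67.
p = 67 reproduces all three channels after rounding.

67%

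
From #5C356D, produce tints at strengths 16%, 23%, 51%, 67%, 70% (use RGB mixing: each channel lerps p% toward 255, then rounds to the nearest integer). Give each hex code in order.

#765584, #81638F, #AF9CB7, #C9BCCF, #CEC2D3

#5C356D is rgb(92, 53, 109).
16%: (92 + 26.08 = 118.08→118, 53 + 32.32 = 85.32→85, 109 + 23.36 = 132.36→132) → #765584
23%: (92 + 37.49 = 129.49→129, 53 + 46.46 = 99.46→99, 109 + 33.58 = 142.58→143) → #81638F
51%: (92 + 83.13 = 175.13→175, 53 + 103.02 = 156.02→156, 109 + 74.46 = 183.46→183) → #AF9CB7
67%: (92 + 109.21 = 201.21→201, 53 + 135.34 = 188.34→188, 109 + 97.82 = 206.82→207) → #C9BCCF
70%: (92 + 114.1 = 206.1→206, 53 + 141.4 = 194.4→194, 109 + 102.2 = 211.2→211) → #CEC2D3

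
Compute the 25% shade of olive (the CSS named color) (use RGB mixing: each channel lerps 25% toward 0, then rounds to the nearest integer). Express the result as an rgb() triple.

rgb(96, 96, 0)

CSS olive is rgb(128, 128, 0).
Per channel, c → c + 0.25(0 − c):
  R: 128 − 32 = 96 → 96
  G: 128 − 32 = 96 → 96
  B: 0 + 0 = 0 → 0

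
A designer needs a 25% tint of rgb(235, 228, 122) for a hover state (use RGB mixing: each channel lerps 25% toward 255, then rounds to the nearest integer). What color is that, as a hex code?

Per channel, c → c + 0.25(255 − c):
  R: 235 + 5 = 240 → 240
  G: 228 + 6.75 = 234.75 → 235
  B: 122 + 33.25 = 155.25 → 155
rgb(240, 235, 155) = #f0eb9b.

#f0eb9b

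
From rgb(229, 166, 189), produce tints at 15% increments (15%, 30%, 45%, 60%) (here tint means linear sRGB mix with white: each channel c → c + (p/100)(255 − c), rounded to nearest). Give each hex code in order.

#E9B3C7, #EDC1D1, #F1CEDB, #F5DBE5

15%: (229 + 3.9 = 232.9→233, 166 + 13.35 = 179.35→179, 189 + 9.9 = 198.9→199) → #E9B3C7
30%: (229 + 7.8 = 236.8→237, 166 + 26.7 = 192.7→193, 189 + 19.8 = 208.8→209) → #EDC1D1
45%: (229 + 11.7 = 240.7→241, 166 + 40.05 = 206.05→206, 189 + 29.7 = 218.7→219) → #F1CEDB
60%: (229 + 15.6 = 244.6→245, 166 + 53.4 = 219.4→219, 189 + 39.6 = 228.6→229) → #F5DBE5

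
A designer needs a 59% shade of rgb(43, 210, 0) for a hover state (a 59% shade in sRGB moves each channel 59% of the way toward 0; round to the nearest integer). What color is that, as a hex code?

Per channel, c → c + 0.59(0 − c):
  R: 43 + 0.59×(0−43) = 43 − 25.37 = 17.63 → 18
  G: 210 + 0.59×(0−210) = 210 − 123.9 = 86.1 → 86
  B: 0 + 0.59×(0−0) = 0 + 0 = 0 → 0
rgb(18, 86, 0) = #125600.

#125600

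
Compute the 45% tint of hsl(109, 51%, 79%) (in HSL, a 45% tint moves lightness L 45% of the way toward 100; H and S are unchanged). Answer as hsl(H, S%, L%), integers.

L moves 45% from 79 toward 100: 79 + 9.45 = 88.45 → 88.
H and S are unchanged.

hsl(109, 51%, 88%)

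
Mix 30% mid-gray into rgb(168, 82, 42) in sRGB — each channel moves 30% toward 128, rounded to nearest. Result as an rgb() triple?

rgb(156, 96, 68)

A 30% tone moves each channel 30% toward 128:
  R: 168 − 12 = 156 → 156
  G: 82 + 0.3×(128−82) = 82 + 13.8 = 95.8 → 96
  B: 42 + 0.3×(128−42) = 42 + 25.8 = 67.8 → 68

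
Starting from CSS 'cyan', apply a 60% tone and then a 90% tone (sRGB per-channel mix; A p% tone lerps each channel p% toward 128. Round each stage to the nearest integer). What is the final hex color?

CSS cyan is rgb(0, 255, 255).
Lerp each channel 60% toward 128:
  R: 0 + 0.6×(128−0) = 0 + 76.8 = 76.8 → 77
  G: 255 − 76.2 = 178.8 → 179
  B: 255 + 0.6×(128−255) = 255 − 76.2 = 178.8 → 179
After the tone: rgb(77, 179, 179) = #4DB3B3.
Per channel, c → c + 0.9(128 − c):
  R: 77 + 0.9×(128−77) = 77 + 45.9 = 122.9 → 123
  G: 179 − 45.9 = 133.1 → 133
  B: 179 + 0.9×(128−179) = 179 − 45.9 = 133.1 → 133
rgb(123, 133, 133) = #7B8585.

#7B8585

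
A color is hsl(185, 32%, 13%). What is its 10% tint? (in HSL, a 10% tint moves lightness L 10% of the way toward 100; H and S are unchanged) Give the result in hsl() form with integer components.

hsl(185, 32%, 22%)

L moves 10% from 13 toward 100: 13 + 8.7 = 21.7 → 22.
H and S are unchanged.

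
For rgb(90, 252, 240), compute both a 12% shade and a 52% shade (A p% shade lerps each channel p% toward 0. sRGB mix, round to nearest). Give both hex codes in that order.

#4FDED3, #2B7973

12% shade:
  R: 90 + 0.12×(0−90) = 90 − 10.8 = 79.2 → 79
  G: 252 + 0.12×(0−252) = 252 − 30.24 = 221.76 → 222
  B: 240 + 0.12×(0−240) = 240 − 28.8 = 211.2 → 211
  → #4FDED3
52% shade:
  R: 90 + 0.52×(0−90) = 90 − 46.8 = 43.2 → 43
  G: 252 + 0.52×(0−252) = 252 − 131.04 = 120.96 → 121
  B: 240 + 0.52×(0−240) = 240 − 124.8 = 115.2 → 115
  → #2B7973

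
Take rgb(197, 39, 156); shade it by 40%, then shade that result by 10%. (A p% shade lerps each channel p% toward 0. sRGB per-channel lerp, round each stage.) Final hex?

#6A1555

A 40% shade moves each channel 40% toward 0:
  R: 197 − 78.8 = 118.2 → 118
  G: 39 − 15.6 = 23.4 → 23
  B: 156 − 62.4 = 93.6 → 94
After the shade: rgb(118, 23, 94) = #76175E.
A 10% shade moves each channel 10% toward 0:
  R: 118 + 0.1×(0−118) = 118 − 11.8 = 106.2 → 106
  G: 23 + 0.1×(0−23) = 23 − 2.3 = 20.7 → 21
  B: 94 + 0.1×(0−94) = 94 − 9.4 = 84.6 → 85
rgb(106, 21, 85) = #6A1555.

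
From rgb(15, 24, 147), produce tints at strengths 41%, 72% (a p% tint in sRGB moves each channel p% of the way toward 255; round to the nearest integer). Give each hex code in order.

#7177BF, #BCBEE1

41%: (15 + 98.4 = 113.4→113, 24 + 94.71 = 118.71→119, 147 + 44.28 = 191.28→191) → #7177BF
72%: (15 + 172.8 = 187.8→188, 24 + 166.32 = 190.32→190, 147 + 77.76 = 224.76→225) → #BCBEE1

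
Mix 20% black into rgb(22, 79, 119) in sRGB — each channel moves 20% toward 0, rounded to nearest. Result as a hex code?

#123f5f

Per channel, c → c + 0.2(0 − c):
  R: 22 + 0.2×(0−22) = 22 − 4.4 = 17.6 → 18
  G: 79 + 0.2×(0−79) = 79 − 15.8 = 63.2 → 63
  B: 119 − 23.8 = 95.2 → 95
rgb(18, 63, 95) = #123f5f.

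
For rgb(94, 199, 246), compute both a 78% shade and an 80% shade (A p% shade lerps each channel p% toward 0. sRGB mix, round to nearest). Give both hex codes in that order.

78% shade:
  R: 94 − 73.32 = 20.68 → 21
  G: 199 + 0.78×(0−199) = 199 − 155.22 = 43.78 → 44
  B: 246 − 191.88 = 54.12 → 54
  → #152c36
80% shade:
  R: 94 + 0.8×(0−94) = 94 − 75.2 = 18.8 → 19
  G: 199 + 0.8×(0−199) = 199 − 159.2 = 39.8 → 40
  B: 246 + 0.8×(0−246) = 246 − 196.8 = 49.2 → 49
  → #132831

#152c36, #132831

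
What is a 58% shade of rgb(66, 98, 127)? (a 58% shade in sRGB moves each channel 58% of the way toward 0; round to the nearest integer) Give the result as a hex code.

#1c2935

Per channel, c → c + 0.58(0 − c):
  R: 66 − 38.28 = 27.72 → 28
  G: 98 − 56.84 = 41.16 → 41
  B: 127 − 73.66 = 53.34 → 53
rgb(28, 41, 53) = #1c2935.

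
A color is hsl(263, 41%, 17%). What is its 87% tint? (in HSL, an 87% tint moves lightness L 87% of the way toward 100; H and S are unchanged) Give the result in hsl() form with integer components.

hsl(263, 41%, 89%)

L moves 87% from 17 toward 100: 17 + 72.21 = 89.21 → 89.
H and S are unchanged.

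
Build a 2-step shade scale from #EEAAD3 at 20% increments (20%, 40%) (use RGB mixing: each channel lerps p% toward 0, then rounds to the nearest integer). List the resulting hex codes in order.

#BE88A9, #8F667F

#EEAAD3 is rgb(238, 170, 211).
20%: (238 − 47.6 = 190.4→190, 170 − 34 = 136→136, 211 − 42.2 = 168.8→169) → #BE88A9
40%: (238 − 95.2 = 142.8→143, 170 − 68 = 102→102, 211 − 84.4 = 126.6→127) → #8F667F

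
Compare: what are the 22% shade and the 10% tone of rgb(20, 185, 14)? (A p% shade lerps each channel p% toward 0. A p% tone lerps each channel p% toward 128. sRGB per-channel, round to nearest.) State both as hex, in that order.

#10900B, #1FB319

22% shade:
  R: 20 + 0.22×(0−20) = 20 − 4.4 = 15.6 → 16
  G: 185 + 0.22×(0−185) = 185 − 40.7 = 144.3 → 144
  B: 14 + 0.22×(0−14) = 14 − 3.08 = 10.92 → 11
  → #10900B
10% tone:
  R: 20 + 10.8 = 30.8 → 31
  G: 185 + 0.1×(128−185) = 185 − 5.7 = 179.3 → 179
  B: 14 + 0.1×(128−14) = 14 + 11.4 = 25.4 → 25
  → #1FB319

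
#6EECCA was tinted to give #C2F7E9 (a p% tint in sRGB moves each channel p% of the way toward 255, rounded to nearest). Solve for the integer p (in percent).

58%

#6EECCA is rgb(110, 236, 202); #C2F7E9 is rgb(194, 247, 233).
On the R channel (widest range): 194 ≈ 110 + (p/100)(255 − 110), so p ≈ 100×(194 − 110)/(255 − 110) = 8400/145 = 57.93.
p = 58 reproduces all three channels after rounding.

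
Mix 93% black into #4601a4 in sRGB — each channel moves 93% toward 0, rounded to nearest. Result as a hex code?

#05000b

#4601a4 is rgb(70, 1, 164).
Lerp each channel 93% toward 0:
  R: 70 + 0.93×(0−70) = 70 − 65.1 = 4.9 → 5
  G: 1 + 0.93×(0−1) = 1 − 0.93 = 0.07 → 0
  B: 164 + 0.93×(0−164) = 164 − 152.52 = 11.48 → 11
rgb(5, 0, 11) = #05000b.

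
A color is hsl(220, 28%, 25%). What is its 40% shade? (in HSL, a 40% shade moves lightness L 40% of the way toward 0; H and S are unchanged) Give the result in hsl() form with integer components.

hsl(220, 28%, 15%)

L moves 40% from 25 toward 0: 25 − 10 = 15 → 15.
H and S are unchanged.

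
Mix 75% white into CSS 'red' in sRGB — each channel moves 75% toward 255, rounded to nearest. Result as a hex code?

#ffbfbf

CSS red is rgb(255, 0, 0).
Per channel, c → c + 0.75(255 − c):
  R: 255 + 0 = 255 → 255
  G: 0 + 191.25 = 191.25 → 191
  B: 0 + 191.25 = 191.25 → 191
rgb(255, 191, 191) = #ffbfbf.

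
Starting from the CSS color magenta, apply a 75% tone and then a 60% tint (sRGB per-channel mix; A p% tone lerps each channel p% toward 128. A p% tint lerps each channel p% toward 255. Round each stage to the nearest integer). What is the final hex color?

CSS magenta is rgb(255, 0, 255).
Lerp each channel 75% toward 128:
  R: 255 − 95.25 = 159.75 → 160
  G: 0 + 0.75×(128−0) = 0 + 96 = 96 → 96
  B: 255 − 95.25 = 159.75 → 160
After the tone: rgb(160, 96, 160) = #A060A0.
Per channel, c → c + 0.6(255 − c):
  R: 160 + 0.6×(255−160) = 160 + 57 = 217 → 217
  G: 96 + 0.6×(255−96) = 96 + 95.4 = 191.4 → 191
  B: 160 + 0.6×(255−160) = 160 + 57 = 217 → 217
rgb(217, 191, 217) = #D9BFD9.

#D9BFD9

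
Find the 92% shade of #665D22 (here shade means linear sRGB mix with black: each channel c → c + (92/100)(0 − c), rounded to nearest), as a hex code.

#665D22 is rgb(102, 93, 34).
Lerp each channel 92% toward 0:
  R: 102 + 0.92×(0−102) = 102 − 93.84 = 8.16 → 8
  G: 93 + 0.92×(0−93) = 93 − 85.56 = 7.44 → 7
  B: 34 + 0.92×(0−34) = 34 − 31.28 = 2.72 → 3
rgb(8, 7, 3) = #080703.

#080703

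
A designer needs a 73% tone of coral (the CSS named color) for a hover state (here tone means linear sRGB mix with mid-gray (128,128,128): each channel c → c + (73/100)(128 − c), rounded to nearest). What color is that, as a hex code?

#A28073

CSS coral is rgb(255, 127, 80).
Lerp each channel 73% toward 128:
  R: 255 − 92.71 = 162.29 → 162
  G: 127 + 0.73×(128−127) = 127 + 0.73 = 127.73 → 128
  B: 80 + 35.04 = 115.04 → 115
rgb(162, 128, 115) = #A28073.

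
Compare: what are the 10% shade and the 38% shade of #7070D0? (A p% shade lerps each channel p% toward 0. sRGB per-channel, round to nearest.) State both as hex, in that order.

#7070D0 is rgb(112, 112, 208).
10% shade:
  R: 112 + 0.1×(0−112) = 112 − 11.2 = 100.8 → 101
  G: 112 − 11.2 = 100.8 → 101
  B: 208 + 0.1×(0−208) = 208 − 20.8 = 187.2 → 187
  → #6565BB
38% shade:
  R: 112 + 0.38×(0−112) = 112 − 42.56 = 69.44 → 69
  G: 112 + 0.38×(0−112) = 112 − 42.56 = 69.44 → 69
  B: 208 − 79.04 = 128.96 → 129
  → #454581

#6565BB, #454581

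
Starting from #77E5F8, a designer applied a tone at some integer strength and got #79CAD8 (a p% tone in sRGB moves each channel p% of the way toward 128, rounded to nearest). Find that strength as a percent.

#77E5F8 is rgb(119, 229, 248); #79CAD8 is rgb(121, 202, 216).
On the B channel (widest range): 216 ≈ 248 + (p/100)(128 − 248), so p ≈ 100×(216 − 248)/(128 − 248) = -3200/-120 = 26.67.
p = 27 reproduces all three channels after rounding.

27%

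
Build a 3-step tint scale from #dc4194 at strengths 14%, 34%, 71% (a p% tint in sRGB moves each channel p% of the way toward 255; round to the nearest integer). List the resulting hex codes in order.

#dc4194 is rgb(220, 65, 148).
14%: (220 + 4.9 = 224.9→225, 65 + 26.6 = 91.6→92, 148 + 14.98 = 162.98→163) → #e15ca3
34%: (220 + 11.9 = 231.9→232, 65 + 64.6 = 129.6→130, 148 + 36.38 = 184.38→184) → #e882b8
71%: (220 + 24.85 = 244.85→245, 65 + 134.9 = 199.9→200, 148 + 75.97 = 223.97→224) → #f5c8e0

#e15ca3, #e882b8, #f5c8e0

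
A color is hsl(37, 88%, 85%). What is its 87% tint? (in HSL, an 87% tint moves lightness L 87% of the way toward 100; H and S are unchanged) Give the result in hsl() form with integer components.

hsl(37, 88%, 98%)

L moves 87% from 85 toward 100: 85 + 13.05 = 98.05 → 98.
H and S are unchanged.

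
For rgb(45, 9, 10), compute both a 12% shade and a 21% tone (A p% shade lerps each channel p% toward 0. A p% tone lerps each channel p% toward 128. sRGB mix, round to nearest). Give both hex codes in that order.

12% shade:
  R: 45 + 0.12×(0−45) = 45 − 5.4 = 39.6 → 40
  G: 9 − 1.08 = 7.92 → 8
  B: 10 − 1.2 = 8.8 → 9
  → #280809
21% tone:
  R: 45 + 17.43 = 62.43 → 62
  G: 9 + 24.99 = 33.99 → 34
  B: 10 + 0.21×(128−10) = 10 + 24.78 = 34.78 → 35
  → #3E2223

#280809, #3E2223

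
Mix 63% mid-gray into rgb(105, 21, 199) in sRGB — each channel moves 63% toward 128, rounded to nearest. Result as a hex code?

#77589a

Lerp each channel 63% toward 128:
  R: 105 + 0.63×(128−105) = 105 + 14.49 = 119.49 → 119
  G: 21 + 0.63×(128−21) = 21 + 67.41 = 88.41 → 88
  B: 199 − 44.73 = 154.27 → 154
rgb(119, 88, 154) = #77589a.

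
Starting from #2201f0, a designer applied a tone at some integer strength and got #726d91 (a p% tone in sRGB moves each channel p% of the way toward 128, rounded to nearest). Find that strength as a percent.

#2201f0 is rgb(34, 1, 240); #726d91 is rgb(114, 109, 145).
On the G channel (widest range): 109 ≈ 1 + (p/100)(128 − 1), so p ≈ 100×(109 − 1)/(128 − 1) = 10800/127 = 85.04.
p = 85 reproduces all three channels after rounding.

85%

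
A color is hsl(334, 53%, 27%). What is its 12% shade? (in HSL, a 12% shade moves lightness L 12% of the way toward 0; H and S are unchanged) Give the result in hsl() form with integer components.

L moves 12% from 27 toward 0: 27 − 3.24 = 23.76 → 24.
H and S are unchanged.

hsl(334, 53%, 24%)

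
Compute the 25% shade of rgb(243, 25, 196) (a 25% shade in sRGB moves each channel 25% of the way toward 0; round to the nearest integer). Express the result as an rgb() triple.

Per channel, c → c + 0.25(0 − c):
  R: 243 − 60.75 = 182.25 → 182
  G: 25 + 0.25×(0−25) = 25 − 6.25 = 18.75 → 19
  B: 196 − 49 = 147 → 147

rgb(182, 19, 147)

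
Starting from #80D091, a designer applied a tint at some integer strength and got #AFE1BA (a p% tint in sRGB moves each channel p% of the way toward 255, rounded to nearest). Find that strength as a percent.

#80D091 is rgb(128, 208, 145); #AFE1BA is rgb(175, 225, 186).
On the R channel (widest range): 175 ≈ 128 + (p/100)(255 − 128), so p ≈ 100×(175 − 128)/(255 − 128) = 4700/127 = 37.01.
p = 37 reproduces all three channels after rounding.

37%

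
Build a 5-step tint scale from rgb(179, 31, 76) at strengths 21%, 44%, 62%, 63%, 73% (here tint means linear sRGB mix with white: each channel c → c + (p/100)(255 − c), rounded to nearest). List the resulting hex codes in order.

#C34E72, #D4829B, #E2AABB, #E3ACBD, #EAC3CF

21%: (179 + 15.96 = 194.96→195, 31 + 47.04 = 78.04→78, 76 + 37.59 = 113.59→114) → #C34E72
44%: (179 + 33.44 = 212.44→212, 31 + 98.56 = 129.56→130, 76 + 78.76 = 154.76→155) → #D4829B
62%: (179 + 47.12 = 226.12→226, 31 + 138.88 = 169.88→170, 76 + 110.98 = 186.98→187) → #E2AABB
63%: (179 + 47.88 = 226.88→227, 31 + 141.12 = 172.12→172, 76 + 112.77 = 188.77→189) → #E3ACBD
73%: (179 + 55.48 = 234.48→234, 31 + 163.52 = 194.52→195, 76 + 130.67 = 206.67→207) → #EAC3CF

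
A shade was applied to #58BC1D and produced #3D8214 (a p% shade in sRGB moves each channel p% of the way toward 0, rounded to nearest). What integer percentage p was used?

#58BC1D is rgb(88, 188, 29); #3D8214 is rgb(61, 130, 20).
On the G channel (widest range): 130 ≈ 188 + (p/100)(0 − 188), so p ≈ 100×(130 − 188)/(0 − 188) = -5800/-188 = 30.85.
p = 31 reproduces all three channels after rounding.

31%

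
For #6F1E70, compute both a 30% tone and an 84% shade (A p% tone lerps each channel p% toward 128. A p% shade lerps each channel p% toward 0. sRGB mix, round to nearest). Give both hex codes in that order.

#6F1E70 is rgb(111, 30, 112).
30% tone:
  R: 111 + 5.1 = 116.1 → 116
  G: 30 + 0.3×(128−30) = 30 + 29.4 = 59.4 → 59
  B: 112 + 4.8 = 116.8 → 117
  → #743B75
84% shade:
  R: 111 + 0.84×(0−111) = 111 − 93.24 = 17.76 → 18
  G: 30 − 25.2 = 4.8 → 5
  B: 112 + 0.84×(0−112) = 112 − 94.08 = 17.92 → 18
  → #120512

#743B75, #120512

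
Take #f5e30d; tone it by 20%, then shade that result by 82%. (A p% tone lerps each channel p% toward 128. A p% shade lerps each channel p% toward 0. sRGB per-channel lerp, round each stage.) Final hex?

#282506

#f5e30d is rgb(245, 227, 13).
A 20% tone moves each channel 20% toward 128:
  R: 245 − 23.4 = 221.6 → 222
  G: 227 + 0.2×(128−227) = 227 − 19.8 = 207.2 → 207
  B: 13 + 23 = 36 → 36
After the tone: rgb(222, 207, 36) = #decf24.
Lerp each channel 82% toward 0:
  R: 222 − 182.04 = 39.96 → 40
  G: 207 + 0.82×(0−207) = 207 − 169.74 = 37.26 → 37
  B: 36 + 0.82×(0−36) = 36 − 29.52 = 6.48 → 6
rgb(40, 37, 6) = #282506.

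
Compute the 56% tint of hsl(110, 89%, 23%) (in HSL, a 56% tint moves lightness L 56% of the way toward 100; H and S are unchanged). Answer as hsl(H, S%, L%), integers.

L moves 56% from 23 toward 100: 23 + 43.12 = 66.12 → 66.
H and S are unchanged.

hsl(110, 89%, 66%)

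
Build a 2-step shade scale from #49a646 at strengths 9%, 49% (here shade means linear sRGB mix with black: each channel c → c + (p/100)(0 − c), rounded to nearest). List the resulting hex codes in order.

#429740, #255524

#49a646 is rgb(73, 166, 70).
9%: (73 − 6.57 = 66.43→66, 166 − 14.94 = 151.06→151, 70 − 6.3 = 63.7→64) → #429740
49%: (73 − 35.77 = 37.23→37, 166 − 81.34 = 84.66→85, 70 − 34.3 = 35.7→36) → #255524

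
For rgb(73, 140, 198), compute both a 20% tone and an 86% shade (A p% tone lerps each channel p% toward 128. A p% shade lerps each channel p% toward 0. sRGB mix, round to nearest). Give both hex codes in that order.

#548ab8, #0a141c

20% tone:
  R: 73 + 0.2×(128−73) = 73 + 11 = 84 → 84
  G: 140 − 2.4 = 137.6 → 138
  B: 198 − 14 = 184 → 184
  → #548ab8
86% shade:
  R: 73 + 0.86×(0−73) = 73 − 62.78 = 10.22 → 10
  G: 140 + 0.86×(0−140) = 140 − 120.4 = 19.6 → 20
  B: 198 − 170.28 = 27.72 → 28
  → #0a141c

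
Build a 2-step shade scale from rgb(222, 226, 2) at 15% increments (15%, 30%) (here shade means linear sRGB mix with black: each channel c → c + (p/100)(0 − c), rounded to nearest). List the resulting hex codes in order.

15%: (222 − 33.3 = 188.7→189, 226 − 33.9 = 192.1→192, 2→2) → #BDC002
30%: (222 − 66.6 = 155.4→155, 226 − 67.8 = 158.2→158, 2 − 0.6 = 1.4→1) → #9B9E01

#BDC002, #9B9E01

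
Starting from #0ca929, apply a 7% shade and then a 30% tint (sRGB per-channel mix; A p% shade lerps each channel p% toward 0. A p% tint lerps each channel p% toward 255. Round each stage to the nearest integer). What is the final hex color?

#0ca929 is rgb(12, 169, 41).
Per channel, c → c + 0.07(0 − c):
  R: 12 + 0.07×(0−12) = 12 − 0.84 = 11.16 → 11
  G: 169 + 0.07×(0−169) = 169 − 11.83 = 157.17 → 157
  B: 41 − 2.87 = 38.13 → 38
After the shade: rgb(11, 157, 38) = #0b9d26.
Lerp each channel 30% toward 255:
  R: 11 + 73.2 = 84.2 → 84
  G: 157 + 29.4 = 186.4 → 186
  B: 38 + 0.3×(255−38) = 38 + 65.1 = 103.1 → 103
rgb(84, 186, 103) = #54ba67.

#54ba67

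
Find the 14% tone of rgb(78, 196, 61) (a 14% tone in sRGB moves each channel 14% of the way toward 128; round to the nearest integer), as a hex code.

A 14% tone moves each channel 14% toward 128:
  R: 78 + 7 = 85 → 85
  G: 196 + 0.14×(128−196) = 196 − 9.52 = 186.48 → 186
  B: 61 + 0.14×(128−61) = 61 + 9.38 = 70.38 → 70
rgb(85, 186, 70) = #55BA46.

#55BA46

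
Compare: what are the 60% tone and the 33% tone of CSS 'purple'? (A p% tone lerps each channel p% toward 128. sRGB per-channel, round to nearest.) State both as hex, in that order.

CSS purple is rgb(128, 0, 128).
60% tone:
  R: 128 + 0.6×(128−128) = 128 + 0 = 128 → 128
  G: 0 + 0.6×(128−0) = 0 + 76.8 = 76.8 → 77
  B: 128 + 0.6×(128−128) = 128 + 0 = 128 → 128
  → #804d80
33% tone:
  R: 128 + 0 = 128 → 128
  G: 0 + 0.33×(128−0) = 0 + 42.24 = 42.24 → 42
  B: 128 + 0.33×(128−128) = 128 + 0 = 128 → 128
  → #802a80

#804d80, #802a80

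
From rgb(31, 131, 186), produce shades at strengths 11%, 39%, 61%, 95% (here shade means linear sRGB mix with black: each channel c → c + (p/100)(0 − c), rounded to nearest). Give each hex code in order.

11%: (31 − 3.41 = 27.59→28, 131 − 14.41 = 116.59→117, 186 − 20.46 = 165.54→166) → #1c75a6
39%: (31 − 12.09 = 18.91→19, 131 − 51.09 = 79.91→80, 186 − 72.54 = 113.46→113) → #135071
61%: (31 − 18.91 = 12.09→12, 131 − 79.91 = 51.09→51, 186 − 113.46 = 72.54→73) → #0c3349
95%: (31 − 29.45 = 1.55→2, 131 − 124.45 = 6.55→7, 186 − 176.7 = 9.3→9) → #020709

#1c75a6, #135071, #0c3349, #020709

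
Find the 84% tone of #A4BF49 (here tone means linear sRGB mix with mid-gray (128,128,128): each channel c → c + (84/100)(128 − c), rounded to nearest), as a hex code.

#868A77

#A4BF49 is rgb(164, 191, 73).
An 84% tone moves each channel 84% toward 128:
  R: 164 − 30.24 = 133.76 → 134
  G: 191 + 0.84×(128−191) = 191 − 52.92 = 138.08 → 138
  B: 73 + 0.84×(128−73) = 73 + 46.2 = 119.2 → 119
rgb(134, 138, 119) = #868A77.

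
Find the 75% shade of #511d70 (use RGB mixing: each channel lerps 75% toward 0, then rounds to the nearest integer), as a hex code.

#511d70 is rgb(81, 29, 112).
Lerp each channel 75% toward 0:
  R: 81 + 0.75×(0−81) = 81 − 60.75 = 20.25 → 20
  G: 29 − 21.75 = 7.25 → 7
  B: 112 + 0.75×(0−112) = 112 − 84 = 28 → 28
rgb(20, 7, 28) = #14071c.

#14071c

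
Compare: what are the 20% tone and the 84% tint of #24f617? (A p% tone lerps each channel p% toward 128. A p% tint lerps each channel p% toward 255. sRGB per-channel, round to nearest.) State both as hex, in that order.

#24f617 is rgb(36, 246, 23).
20% tone:
  R: 36 + 18.4 = 54.4 → 54
  G: 246 + 0.2×(128−246) = 246 − 23.6 = 222.4 → 222
  B: 23 + 21 = 44 → 44
  → #36de2c
84% tint:
  R: 36 + 183.96 = 219.96 → 220
  G: 246 + 0.84×(255−246) = 246 + 7.56 = 253.56 → 254
  B: 23 + 194.88 = 217.88 → 218
  → #dcfeda

#36de2c, #dcfeda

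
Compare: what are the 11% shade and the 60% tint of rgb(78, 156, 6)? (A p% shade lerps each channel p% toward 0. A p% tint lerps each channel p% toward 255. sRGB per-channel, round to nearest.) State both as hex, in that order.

11% shade:
  R: 78 + 0.11×(0−78) = 78 − 8.58 = 69.42 → 69
  G: 156 − 17.16 = 138.84 → 139
  B: 6 − 0.66 = 5.34 → 5
  → #458B05
60% tint:
  R: 78 + 0.6×(255−78) = 78 + 106.2 = 184.2 → 184
  G: 156 + 0.6×(255−156) = 156 + 59.4 = 215.4 → 215
  B: 6 + 0.6×(255−6) = 6 + 149.4 = 155.4 → 155
  → #B8D79B

#458B05, #B8D79B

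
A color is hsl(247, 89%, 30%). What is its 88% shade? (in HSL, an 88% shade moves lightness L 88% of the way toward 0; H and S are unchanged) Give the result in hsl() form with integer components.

hsl(247, 89%, 4%)

L moves 88% from 30 toward 0: 30 − 26.4 = 3.6 → 4.
H and S are unchanged.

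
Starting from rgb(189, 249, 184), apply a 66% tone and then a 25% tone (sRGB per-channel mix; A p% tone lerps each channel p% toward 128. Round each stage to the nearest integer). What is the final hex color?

#909f8e

Lerp each channel 66% toward 128:
  R: 189 + 0.66×(128−189) = 189 − 40.26 = 148.74 → 149
  G: 249 + 0.66×(128−249) = 249 − 79.86 = 169.14 → 169
  B: 184 − 36.96 = 147.04 → 147
After the tone: rgb(149, 169, 147) = #95a993.
Lerp each channel 25% toward 128:
  R: 149 + 0.25×(128−149) = 149 − 5.25 = 143.75 → 144
  G: 169 + 0.25×(128−169) = 169 − 10.25 = 158.75 → 159
  B: 147 − 4.75 = 142.25 → 142
rgb(144, 159, 142) = #909f8e.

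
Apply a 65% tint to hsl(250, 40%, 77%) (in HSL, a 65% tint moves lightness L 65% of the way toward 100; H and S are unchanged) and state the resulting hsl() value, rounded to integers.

hsl(250, 40%, 92%)

L moves 65% from 77 toward 100: 77 + 14.95 = 91.95 → 92.
H and S are unchanged.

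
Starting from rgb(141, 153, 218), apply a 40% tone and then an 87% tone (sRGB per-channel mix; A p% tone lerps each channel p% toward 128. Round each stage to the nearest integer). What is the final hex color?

#818287

A 40% tone moves each channel 40% toward 128:
  R: 141 − 5.2 = 135.8 → 136
  G: 153 + 0.4×(128−153) = 153 − 10 = 143 → 143
  B: 218 + 0.4×(128−218) = 218 − 36 = 182 → 182
After the tone: rgb(136, 143, 182) = #888FB6.
Per channel, c → c + 0.87(128 − c):
  R: 136 − 6.96 = 129.04 → 129
  G: 143 − 13.05 = 129.95 → 130
  B: 182 − 46.98 = 135.02 → 135
rgb(129, 130, 135) = #818287.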